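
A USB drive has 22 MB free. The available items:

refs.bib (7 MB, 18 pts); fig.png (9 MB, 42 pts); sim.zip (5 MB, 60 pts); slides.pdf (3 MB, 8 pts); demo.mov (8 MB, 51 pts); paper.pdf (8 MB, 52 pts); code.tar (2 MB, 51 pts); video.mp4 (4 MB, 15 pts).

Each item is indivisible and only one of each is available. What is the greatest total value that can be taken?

186 pts

Check high-value combinations within 22 MB:
- sim.zip+slides.pdf+paper.pdf+code.tar+video.mp4: size 5+3+8+2+4=22, value 60+8+52+51+15=186
- sim.zip+slides.pdf+demo.mov+code.tar+video.mp4: size 5+3+8+2+4=22, value 60+8+51+51+15=185
- refs.bib+sim.zip+paper.pdf+code.tar: size 7+5+8+2=22, value 18+60+52+51=181
- refs.bib+sim.zip+demo.mov+code.tar: size 7+5+8+2=22, value 18+60+51+51=180
- sim.zip+paper.pdf+code.tar+video.mp4: size 5+8+2+4=19, value 60+52+51+15=178
Best: 186 pts.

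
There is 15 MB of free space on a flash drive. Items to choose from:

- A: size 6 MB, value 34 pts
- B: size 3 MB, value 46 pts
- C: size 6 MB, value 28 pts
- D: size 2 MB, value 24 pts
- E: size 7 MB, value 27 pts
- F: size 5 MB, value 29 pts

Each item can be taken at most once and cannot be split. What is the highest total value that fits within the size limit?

Check high-value combinations within 15 MB:
- A+B+F: size 6+3+5=14, value 34+46+29=109
- A+B+C: size 6+3+6=15, value 34+46+28=108
- A+B+D: size 6+3+2=11, value 34+46+24=104
- B+C+F: size 3+6+5=14, value 46+28+29=103
- B+E+F: size 3+7+5=15, value 46+27+29=102
Best: 109 pts.

109 pts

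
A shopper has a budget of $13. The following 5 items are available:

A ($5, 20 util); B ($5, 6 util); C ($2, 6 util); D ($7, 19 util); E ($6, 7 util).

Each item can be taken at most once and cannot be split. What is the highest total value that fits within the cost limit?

Check high-value combinations within $13:
- A+D: cost 5+7=12, value 20+19=39
- A+C+E: cost 5+2+6=13, value 20+6+7=33
- A+B+C: cost 5+5+2=12, value 20+6+6=32
- A+E: cost 5+6=11, value 20+7=27
- A+C: cost 5+2=7, value 20+6=26
Best: 39 util.

39 util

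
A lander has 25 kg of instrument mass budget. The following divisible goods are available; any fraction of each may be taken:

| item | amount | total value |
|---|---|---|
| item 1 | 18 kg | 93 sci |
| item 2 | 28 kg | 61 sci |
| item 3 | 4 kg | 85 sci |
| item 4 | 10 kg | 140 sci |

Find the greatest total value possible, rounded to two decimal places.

Take in order of value per unit:
- item 3 (85/4 per unit): all 4 → value 85, running total 85.00
- item 4 (140/10 per unit): all 10 → value 140, running total 225.00
- item 1 (93/18 per unit): 11 of 18 → value 11×93/18 = 56.8333, running total 281.83
Total 281.83.

281.83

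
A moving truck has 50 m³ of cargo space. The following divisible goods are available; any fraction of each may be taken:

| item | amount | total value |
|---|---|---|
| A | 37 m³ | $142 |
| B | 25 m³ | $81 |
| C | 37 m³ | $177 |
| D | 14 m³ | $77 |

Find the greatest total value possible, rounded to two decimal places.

Take in order of value per unit:
- D (77/14 per unit): all 14 → value 77, running total 77.00
- C (177/37 per unit): 36 of 37 → value 36×177/37 = 172.2162, running total 249.22
Total 249.22.

249.22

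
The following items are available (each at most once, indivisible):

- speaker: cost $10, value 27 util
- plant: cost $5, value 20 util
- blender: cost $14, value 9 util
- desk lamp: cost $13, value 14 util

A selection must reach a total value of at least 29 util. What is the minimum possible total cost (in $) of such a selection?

15

Subsets with value ≥ 29, sorted by total cost:
- speaker+plant: cost 15, value 47
- plant+desk lamp: cost 18, value 34
Minimum cost: 15 $.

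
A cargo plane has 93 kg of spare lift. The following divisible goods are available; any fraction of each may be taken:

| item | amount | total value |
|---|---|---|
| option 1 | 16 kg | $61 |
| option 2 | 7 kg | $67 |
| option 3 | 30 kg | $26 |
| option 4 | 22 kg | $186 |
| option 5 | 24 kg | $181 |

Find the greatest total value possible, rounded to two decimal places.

515.80

Take in order of value per unit:
- option 2 (67/7 per unit): all 7 → value 67, running total 67.00
- option 4 (186/22 per unit): all 22 → value 186, running total 253.00
- option 5 (181/24 per unit): all 24 → value 181, running total 434.00
- option 1 (61/16 per unit): all 16 → value 61, running total 495.00
- option 3 (26/30 per unit): 24 of 30 → value 24×26/30 = 20.8000, running total 515.80
Total 515.80.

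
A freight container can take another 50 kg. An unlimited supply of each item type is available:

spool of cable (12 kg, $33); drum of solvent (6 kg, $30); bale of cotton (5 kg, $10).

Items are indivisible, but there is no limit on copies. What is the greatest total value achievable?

Best value-per-unit is drum of solvent at 30/6, and filling with it alone uses weight 8×6=48. No mix of the others beats 8×30 = 240.

$240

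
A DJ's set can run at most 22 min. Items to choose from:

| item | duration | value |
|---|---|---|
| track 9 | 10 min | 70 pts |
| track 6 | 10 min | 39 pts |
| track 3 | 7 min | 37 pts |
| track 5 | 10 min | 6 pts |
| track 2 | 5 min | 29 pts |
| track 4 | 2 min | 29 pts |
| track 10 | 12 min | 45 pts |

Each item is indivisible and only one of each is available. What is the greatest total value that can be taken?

Check high-value combinations within 22 min:
- track 9+track 6+track 4: duration 10+10+2=22, value 70+39+29=138
- track 9+track 3+track 4: duration 10+7+2=19, value 70+37+29=136
- track 9+track 3+track 2: duration 10+7+5=22, value 70+37+29=136
- track 9+track 2+track 4: duration 10+5+2=17, value 70+29+29=128
Best: 138 pts.

138 pts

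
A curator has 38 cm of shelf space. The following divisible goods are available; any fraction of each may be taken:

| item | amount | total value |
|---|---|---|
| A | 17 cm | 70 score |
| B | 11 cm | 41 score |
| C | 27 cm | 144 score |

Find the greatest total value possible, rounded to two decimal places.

Take in order of value per unit:
- C (144/27 per unit): all 27 → value 144, running total 144.00
- A (70/17 per unit): 11 of 17 → value 11×70/17 = 45.2941, running total 189.29
Total 189.29.

189.29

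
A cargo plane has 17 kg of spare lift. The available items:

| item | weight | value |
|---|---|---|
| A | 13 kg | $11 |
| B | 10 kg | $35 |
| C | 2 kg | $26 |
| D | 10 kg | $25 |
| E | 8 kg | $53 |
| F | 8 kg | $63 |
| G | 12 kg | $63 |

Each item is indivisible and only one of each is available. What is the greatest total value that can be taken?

$116

Check high-value combinations within 17 kg:
- E+F: weight 8+8=16, value 53+63=116
- C+F: weight 2+8=10, value 26+63=89
- C+G: weight 2+12=14, value 26+63=89
Best: $116.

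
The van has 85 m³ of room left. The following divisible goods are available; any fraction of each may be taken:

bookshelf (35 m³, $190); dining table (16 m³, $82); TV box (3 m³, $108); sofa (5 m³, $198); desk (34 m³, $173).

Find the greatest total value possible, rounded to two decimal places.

710.29

Take in order of value per unit:
- sofa (198/5 per unit): all 5 → value 198, running total 198.00
- TV box (108/3 per unit): all 3 → value 108, running total 306.00
- bookshelf (190/35 per unit): all 35 → value 190, running total 496.00
- dining table (82/16 per unit): all 16 → value 82, running total 578.00
- desk (173/34 per unit): 26 of 34 → value 26×173/34 = 132.2941, running total 710.29
Total 710.29.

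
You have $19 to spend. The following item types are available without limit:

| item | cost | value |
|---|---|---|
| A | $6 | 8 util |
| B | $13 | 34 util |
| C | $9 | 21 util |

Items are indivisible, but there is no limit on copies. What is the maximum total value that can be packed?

Best value-per-unit is B at 34/13; filling with it alone gives 1×34 = 34.
Optimal mix: 1×A + 1×B → cost 19, value 42.

42 util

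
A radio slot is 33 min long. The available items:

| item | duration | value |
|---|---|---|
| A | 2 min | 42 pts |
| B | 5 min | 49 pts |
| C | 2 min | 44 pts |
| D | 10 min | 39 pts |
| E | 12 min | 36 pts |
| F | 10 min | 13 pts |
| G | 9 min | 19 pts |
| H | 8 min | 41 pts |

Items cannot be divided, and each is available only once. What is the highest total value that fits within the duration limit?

Check high-value combinations within 33 min:
- A+B+C+D+H: duration 2+5+2+10+8=27, value 42+49+44+39+41=215
- A+B+C+E+H: duration 2+5+2+12+8=29, value 42+49+44+36+41=212
- A+B+C+D+E: duration 2+5+2+10+12=31, value 42+49+44+39+36=210
- A+B+C+G+H: duration 2+5+2+9+8=26, value 42+49+44+19+41=195
Best: 215 pts.

215 pts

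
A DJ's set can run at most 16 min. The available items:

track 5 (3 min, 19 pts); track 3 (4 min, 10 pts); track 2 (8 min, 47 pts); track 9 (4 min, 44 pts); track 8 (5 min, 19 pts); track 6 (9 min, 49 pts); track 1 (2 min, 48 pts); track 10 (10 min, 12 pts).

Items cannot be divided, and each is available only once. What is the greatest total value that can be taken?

141 pts

Check high-value combinations within 16 min:
- track 9+track 6+track 1: duration 4+9+2=15, value 44+49+48=141
- track 2+track 9+track 1: duration 8+4+2=14, value 47+44+48=139
- track 5+track 9+track 8+track 1: duration 3+4+5+2=14, value 19+44+19+48=130
- track 5+track 3+track 9+track 1: duration 3+4+4+2=13, value 19+10+44+48=121
Best: 141 pts.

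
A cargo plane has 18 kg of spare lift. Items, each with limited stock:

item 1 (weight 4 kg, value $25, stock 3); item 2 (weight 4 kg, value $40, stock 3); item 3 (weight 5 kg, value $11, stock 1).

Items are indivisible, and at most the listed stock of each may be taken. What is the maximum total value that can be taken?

Best selections within weight 18 and stock limits:
- 1×item 1 + 3×item 2: weight 16, value 145
- 3×item 2 + 1×item 3: weight 17, value 131
- 2×item 1 + 2×item 2: weight 16, value 130
- 3×item 2: weight 12, value 120
Best: $145.

$145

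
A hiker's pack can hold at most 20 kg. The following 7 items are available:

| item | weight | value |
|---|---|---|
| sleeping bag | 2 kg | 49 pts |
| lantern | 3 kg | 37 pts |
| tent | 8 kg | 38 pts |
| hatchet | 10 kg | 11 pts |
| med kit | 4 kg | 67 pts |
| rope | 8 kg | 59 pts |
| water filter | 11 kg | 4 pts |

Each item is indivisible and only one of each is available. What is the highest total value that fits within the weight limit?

212 pts

Check high-value combinations within 20 kg:
- sleeping bag+lantern+med kit+rope: weight 2+3+4+8=17, value 49+37+67+59=212
- sleeping bag+lantern+tent+med kit: weight 2+3+8+4=17, value 49+37+38+67=191
- sleeping bag+med kit+rope: weight 2+4+8=14, value 49+67+59=175
Best: 212 pts.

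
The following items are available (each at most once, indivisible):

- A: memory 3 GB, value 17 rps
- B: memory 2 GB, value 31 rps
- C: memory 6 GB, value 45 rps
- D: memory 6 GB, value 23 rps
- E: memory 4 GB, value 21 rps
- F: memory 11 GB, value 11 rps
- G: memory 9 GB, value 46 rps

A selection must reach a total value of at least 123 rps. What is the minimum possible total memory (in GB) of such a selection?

Subsets with value ≥ 123, sorted by total memory:
- A+B+C+G: memory 20, value 139
- B+C+E+G: memory 21, value 143
- A+B+C+D+E: memory 21, value 137
Minimum memory: 20 GB.

20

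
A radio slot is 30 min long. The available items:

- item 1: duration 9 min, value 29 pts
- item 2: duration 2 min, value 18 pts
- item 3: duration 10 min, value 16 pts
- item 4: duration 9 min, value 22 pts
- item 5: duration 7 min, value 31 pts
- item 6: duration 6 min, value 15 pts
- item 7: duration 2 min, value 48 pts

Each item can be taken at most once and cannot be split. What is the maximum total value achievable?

148 pts

Check high-value combinations within 30 min:
- item 1+item 2+item 4+item 5+item 7: duration 9+2+9+7+2=29, value 29+18+22+31+48=148
- item 1+item 2+item 3+item 5+item 7: duration 9+2+10+7+2=30, value 29+18+16+31+48=142
- item 1+item 2+item 5+item 6+item 7: duration 9+2+7+6+2=26, value 29+18+31+15+48=141
Best: 148 pts.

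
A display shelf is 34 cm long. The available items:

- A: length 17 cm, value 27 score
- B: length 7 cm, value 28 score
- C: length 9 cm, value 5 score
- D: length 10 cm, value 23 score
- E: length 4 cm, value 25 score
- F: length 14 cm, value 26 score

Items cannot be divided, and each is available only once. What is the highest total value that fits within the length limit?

84 score

Check high-value combinations within 34 cm:
- B+C+E+F: length 7+9+4+14=34, value 28+5+25+26=84
- B+C+D+E: length 7+9+10+4=30, value 28+5+23+25=81
- A+B+E: length 17+7+4=28, value 27+28+25=80
- B+E+F: length 7+4+14=25, value 28+25+26=79
Best: 84 score.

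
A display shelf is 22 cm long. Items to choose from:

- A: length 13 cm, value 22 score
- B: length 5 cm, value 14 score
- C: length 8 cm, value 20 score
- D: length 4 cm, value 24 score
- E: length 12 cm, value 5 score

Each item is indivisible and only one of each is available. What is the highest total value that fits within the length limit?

Check high-value combinations within 22 cm:
- A+B+D: length 13+5+4=22, value 22+14+24=60
- B+C+D: length 5+8+4=17, value 14+20+24=58
- A+D: length 13+4=17, value 22+24=46
- C+D: length 8+4=12, value 20+24=44
Best: 60 score.

60 score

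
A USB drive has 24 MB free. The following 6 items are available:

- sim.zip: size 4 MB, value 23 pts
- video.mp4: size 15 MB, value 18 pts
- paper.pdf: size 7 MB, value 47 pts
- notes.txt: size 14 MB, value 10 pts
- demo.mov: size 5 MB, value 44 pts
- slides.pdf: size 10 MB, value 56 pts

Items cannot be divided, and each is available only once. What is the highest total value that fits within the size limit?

147 pts

This is a 0/1 knapsack; check combinations near the capacity.
- paper.pdf+demo.mov+slides.pdf: size 7+5+10=22, value 47+44+56=147
- sim.zip+paper.pdf+slides.pdf: size 4+7+10=21, value 23+47+56=126
- sim.zip+demo.mov+slides.pdf: size 4+5+10=19, value 23+44+56=123
- sim.zip+paper.pdf+demo.mov: size 4+7+5=16, value 23+47+44=114
Best: 147 pts.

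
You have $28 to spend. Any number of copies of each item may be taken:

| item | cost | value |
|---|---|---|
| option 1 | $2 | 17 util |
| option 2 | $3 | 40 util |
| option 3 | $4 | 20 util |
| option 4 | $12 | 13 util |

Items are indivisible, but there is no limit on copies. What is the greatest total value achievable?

360 util

Best value-per-unit is option 2 at 40/3, and filling with it alone uses cost 9×3=27. No mix of the others beats 9×40 = 360.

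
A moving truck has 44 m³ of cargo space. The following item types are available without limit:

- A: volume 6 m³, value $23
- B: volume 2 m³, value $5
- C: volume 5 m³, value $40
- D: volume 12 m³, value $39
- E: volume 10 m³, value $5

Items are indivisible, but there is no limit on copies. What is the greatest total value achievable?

$330

Best value-per-unit is C at 40/5; filling with it alone gives 8×40 = 320.
Optimal mix: 2×B + 8×C → volume 44, value 330.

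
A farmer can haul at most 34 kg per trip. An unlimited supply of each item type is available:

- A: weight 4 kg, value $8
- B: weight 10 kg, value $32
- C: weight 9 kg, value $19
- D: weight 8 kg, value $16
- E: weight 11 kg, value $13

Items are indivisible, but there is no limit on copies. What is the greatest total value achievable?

Best value-per-unit is B at 32/10; filling with it alone gives 3×32 = 96.
Optimal mix: 1×A + 3×B → weight 34, value 104.

$104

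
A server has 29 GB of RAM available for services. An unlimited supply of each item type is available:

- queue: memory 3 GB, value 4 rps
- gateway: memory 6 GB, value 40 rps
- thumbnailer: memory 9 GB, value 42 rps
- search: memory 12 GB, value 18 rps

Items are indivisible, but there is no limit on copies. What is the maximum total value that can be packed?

164 rps

Best value-per-unit is gateway at 40/6; filling with it alone gives 4×40 = 160.
Optimal mix: 1×queue + 4×gateway → memory 27, value 164.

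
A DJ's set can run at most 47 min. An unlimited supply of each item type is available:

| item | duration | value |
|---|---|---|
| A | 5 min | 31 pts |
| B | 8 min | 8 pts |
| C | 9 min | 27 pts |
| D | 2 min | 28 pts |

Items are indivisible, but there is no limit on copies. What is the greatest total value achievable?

644 pts

Best value-per-unit is D at 28/2, and filling with it alone uses duration 23×2=46. No mix of the others beats 23×28 = 644.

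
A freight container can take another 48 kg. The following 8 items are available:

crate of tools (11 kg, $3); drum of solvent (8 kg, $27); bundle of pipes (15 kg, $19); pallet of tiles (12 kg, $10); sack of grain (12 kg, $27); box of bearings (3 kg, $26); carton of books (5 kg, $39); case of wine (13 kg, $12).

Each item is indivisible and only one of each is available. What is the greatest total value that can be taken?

$138

Check high-value combinations within 48 kg:
- drum of solvent+bundle of pipes+sack of grain+box of bearings+carton of books: weight 8+15+12+3+5=43, value 27+19+27+26+39=138
- drum of solvent+sack of grain+box of bearings+carton of books+case of wine: weight 8+12+3+5+13=41, value 27+27+26+39+12=131
- drum of solvent+pallet of tiles+sack of grain+box of bearings+carton of books: weight 8+12+12+3+5=40, value 27+10+27+26+39=129
- drum of solvent+bundle of pipes+box of bearings+carton of books+case of wine: weight 8+15+3+5+13=44, value 27+19+26+39+12=123
Best: $138.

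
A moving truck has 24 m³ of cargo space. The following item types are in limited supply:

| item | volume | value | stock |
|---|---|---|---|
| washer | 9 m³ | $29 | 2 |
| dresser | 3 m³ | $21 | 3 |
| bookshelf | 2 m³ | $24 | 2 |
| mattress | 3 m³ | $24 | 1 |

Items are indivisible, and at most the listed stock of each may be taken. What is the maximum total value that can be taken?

$143

Best selections within volume 24 and stock limits:
- 1×washer + 2×dresser + 2×bookshelf + 1×mattress: volume 22, value 143
- 1×washer + 3×dresser + 2×bookshelf: volume 22, value 140
Best: $143.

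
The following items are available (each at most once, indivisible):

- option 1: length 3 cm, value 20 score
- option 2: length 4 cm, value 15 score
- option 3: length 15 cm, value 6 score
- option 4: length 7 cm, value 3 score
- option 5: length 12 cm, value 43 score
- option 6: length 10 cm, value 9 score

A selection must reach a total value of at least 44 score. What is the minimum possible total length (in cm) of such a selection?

15

Subsets with value ≥ 44, sorted by total length:
- option 1+option 5: length 15, value 63
- option 2+option 5: length 16, value 58
- option 1+option 2+option 6: length 17, value 44
Minimum length: 15 cm.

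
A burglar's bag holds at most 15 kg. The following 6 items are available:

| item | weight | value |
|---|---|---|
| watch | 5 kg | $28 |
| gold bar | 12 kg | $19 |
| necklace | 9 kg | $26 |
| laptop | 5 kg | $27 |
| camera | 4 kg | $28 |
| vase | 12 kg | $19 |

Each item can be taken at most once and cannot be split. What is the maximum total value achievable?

$83

Check high-value combinations within 15 kg:
- watch+laptop+camera: weight 5+5+4=14, value 28+27+28=83
- watch+camera: weight 5+4=9, value 28+28=56
- laptop+camera: weight 5+4=9, value 27+28=55
Best: $83.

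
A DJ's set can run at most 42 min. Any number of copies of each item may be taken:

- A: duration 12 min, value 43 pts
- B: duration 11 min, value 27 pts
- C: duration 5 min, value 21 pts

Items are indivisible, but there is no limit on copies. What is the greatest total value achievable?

169 pts

Best value-per-unit is C at 21/5; filling with it alone gives 8×21 = 168.
Optimal mix: 1×A + 6×C → duration 42, value 169.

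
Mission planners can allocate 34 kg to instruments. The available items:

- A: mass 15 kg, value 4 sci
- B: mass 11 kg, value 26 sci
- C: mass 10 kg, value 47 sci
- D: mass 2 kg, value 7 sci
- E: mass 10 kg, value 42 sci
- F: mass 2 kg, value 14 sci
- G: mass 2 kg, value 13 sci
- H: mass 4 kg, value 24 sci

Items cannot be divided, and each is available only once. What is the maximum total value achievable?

147 sci

Check high-value combinations within 34 kg:
- C+D+E+F+G+H: mass 10+2+10+2+2+4=30, value 47+7+42+14+13+24=147
- C+E+F+G+H: mass 10+10+2+2+4=28, value 47+42+14+13+24=140
- C+D+E+F+H: mass 10+2+10+2+4=28, value 47+7+42+14+24=134
Best: 147 sci.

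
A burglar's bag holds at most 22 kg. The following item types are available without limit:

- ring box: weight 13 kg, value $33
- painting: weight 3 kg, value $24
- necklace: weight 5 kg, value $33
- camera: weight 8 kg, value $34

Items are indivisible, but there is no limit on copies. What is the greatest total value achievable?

Best value-per-unit is painting at 24/3, and filling with it alone uses weight 7×3=21. No mix of the others beats 7×24 = 168.

$168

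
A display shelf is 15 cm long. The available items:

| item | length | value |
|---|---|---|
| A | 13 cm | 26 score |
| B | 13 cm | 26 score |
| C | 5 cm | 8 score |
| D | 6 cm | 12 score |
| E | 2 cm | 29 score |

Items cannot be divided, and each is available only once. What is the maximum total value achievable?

55 score

Check high-value combinations within 15 cm:
- A+E: length 13+2=15, value 26+29=55
- B+E: length 13+2=15, value 26+29=55
- C+D+E: length 5+6+2=13, value 8+12+29=49
- D+E: length 6+2=8, value 12+29=41
Best: 55 score.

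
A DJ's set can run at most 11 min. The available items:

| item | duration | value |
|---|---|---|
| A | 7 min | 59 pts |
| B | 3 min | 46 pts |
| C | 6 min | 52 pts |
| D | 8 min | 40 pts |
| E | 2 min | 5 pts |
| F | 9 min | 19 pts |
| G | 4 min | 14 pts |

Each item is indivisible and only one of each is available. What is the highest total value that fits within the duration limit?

105 pts

Check high-value combinations within 11 min:
- A+B: duration 7+3=10, value 59+46=105
- B+C+E: duration 3+6+2=11, value 46+52+5=103
- B+C: duration 3+6=9, value 46+52=98
- B+D: duration 3+8=11, value 46+40=86
- A+G: duration 7+4=11, value 59+14=73
Best: 105 pts.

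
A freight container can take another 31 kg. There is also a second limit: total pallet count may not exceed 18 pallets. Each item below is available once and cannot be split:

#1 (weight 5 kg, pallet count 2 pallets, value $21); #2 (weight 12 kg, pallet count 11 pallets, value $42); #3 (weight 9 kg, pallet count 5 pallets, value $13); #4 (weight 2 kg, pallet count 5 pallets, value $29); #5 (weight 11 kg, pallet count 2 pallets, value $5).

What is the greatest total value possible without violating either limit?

$92

Feasible sets respecting both limits:
- #1+#2+#4: weight 19, pallet count 18, value 92
- #1+#2+#3: weight 26, pallet count 18, value 76
- #2+#4+#5: weight 25, pallet count 18, value 76
- #2+#4: weight 14, pallet count 16, value 71
Best: $92.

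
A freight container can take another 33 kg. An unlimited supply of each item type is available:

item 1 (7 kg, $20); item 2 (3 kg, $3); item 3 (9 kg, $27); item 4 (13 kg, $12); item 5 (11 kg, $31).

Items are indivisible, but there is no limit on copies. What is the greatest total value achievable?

$94

Best value-per-unit is item 3 at 27/9; filling with it alone gives 3×27 = 81.
Optimal mix: 2×item 1 + 2×item 3 → weight 32, value 94.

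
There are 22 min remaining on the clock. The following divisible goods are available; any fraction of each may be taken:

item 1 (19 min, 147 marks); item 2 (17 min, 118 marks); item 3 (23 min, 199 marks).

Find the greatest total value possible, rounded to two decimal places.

Take in order of value per unit:
- item 3 (199/23 per unit): 22 of 23 → value 22×199/23 = 190.3478, running total 190.35
Total 190.35.

190.35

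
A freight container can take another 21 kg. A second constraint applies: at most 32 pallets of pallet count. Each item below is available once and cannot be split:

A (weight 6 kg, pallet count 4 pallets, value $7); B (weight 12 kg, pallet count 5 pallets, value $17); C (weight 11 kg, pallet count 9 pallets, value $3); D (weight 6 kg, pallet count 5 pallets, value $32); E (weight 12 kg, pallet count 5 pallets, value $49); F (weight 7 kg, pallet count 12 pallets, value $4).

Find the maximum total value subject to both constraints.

$81

Feasible sets respecting both limits:
- D+E: weight 18, pallet count 10, value 81
- A+E: weight 18, pallet count 9, value 56
- E+F: weight 19, pallet count 17, value 53
Best: $81.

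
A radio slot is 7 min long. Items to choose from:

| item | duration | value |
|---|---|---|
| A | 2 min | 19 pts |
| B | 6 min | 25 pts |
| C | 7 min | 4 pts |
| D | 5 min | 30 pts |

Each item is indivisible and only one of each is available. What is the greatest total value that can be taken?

Check high-value combinations within 7 min:
- A+D: duration 2+5=7, value 19+30=49
- D: duration 5, value 30
- B: duration 6, value 25
- A: duration 2, value 19
Best: 49 pts.

49 pts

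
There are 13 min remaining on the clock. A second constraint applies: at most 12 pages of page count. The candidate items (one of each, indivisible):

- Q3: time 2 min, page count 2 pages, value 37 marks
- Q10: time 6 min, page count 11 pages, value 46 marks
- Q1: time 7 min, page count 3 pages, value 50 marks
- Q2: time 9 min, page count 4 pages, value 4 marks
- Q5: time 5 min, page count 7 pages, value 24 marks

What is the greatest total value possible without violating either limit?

Feasible sets respecting both limits:
- Q3+Q1: time 9, page count 5, value 87
- Q1+Q5: time 12, page count 10, value 74
- Q3+Q5: time 7, page count 9, value 61
Best: 87 marks.

87 marks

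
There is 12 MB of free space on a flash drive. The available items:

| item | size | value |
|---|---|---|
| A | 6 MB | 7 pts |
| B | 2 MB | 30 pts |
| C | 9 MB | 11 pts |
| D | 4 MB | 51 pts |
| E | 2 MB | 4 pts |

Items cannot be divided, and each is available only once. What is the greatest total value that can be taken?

88 pts

Check high-value combinations within 12 MB:
- A+B+D: size 6+2+4=12, value 7+30+51=88
- B+D+E: size 2+4+2=8, value 30+51+4=85
- B+D: size 2+4=6, value 30+51=81
- A+D+E: size 6+4+2=12, value 7+51+4=62
- A+D: size 6+4=10, value 7+51=58
Best: 88 pts.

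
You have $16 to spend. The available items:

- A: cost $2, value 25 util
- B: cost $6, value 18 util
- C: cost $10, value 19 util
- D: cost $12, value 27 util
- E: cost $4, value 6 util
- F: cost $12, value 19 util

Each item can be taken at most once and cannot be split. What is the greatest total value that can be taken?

52 util

Check high-value combinations within $16:
- A+D: cost 2+12=14, value 25+27=52
- A+C+E: cost 2+10+4=16, value 25+19+6=50
- A+B+E: cost 2+6+4=12, value 25+18+6=49
- A+C: cost 2+10=12, value 25+19=44
Best: 52 util.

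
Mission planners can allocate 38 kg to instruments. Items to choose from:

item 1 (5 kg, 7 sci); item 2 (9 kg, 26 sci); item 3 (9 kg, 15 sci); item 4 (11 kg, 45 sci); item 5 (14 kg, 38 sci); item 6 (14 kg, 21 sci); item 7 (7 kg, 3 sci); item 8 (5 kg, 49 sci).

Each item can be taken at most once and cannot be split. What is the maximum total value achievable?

139 sci

This is a 0/1 knapsack; check combinations near the capacity.
- item 1+item 4+item 5+item 8: mass 5+11+14+5=35, value 7+45+38+49=139
- item 2+item 3+item 4+item 8: mass 9+9+11+5=34, value 26+15+45+49=135
- item 4+item 5+item 7+item 8: mass 11+14+7+5=37, value 45+38+3+49=135
Best: 139 sci.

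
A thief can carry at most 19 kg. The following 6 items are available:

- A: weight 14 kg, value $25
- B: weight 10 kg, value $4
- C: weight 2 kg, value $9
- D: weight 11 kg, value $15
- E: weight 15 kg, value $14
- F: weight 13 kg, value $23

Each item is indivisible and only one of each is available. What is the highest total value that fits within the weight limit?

Check high-value combinations within 19 kg:
- A+C: weight 14+2=16, value 25+9=34
- C+F: weight 2+13=15, value 9+23=32
- A: weight 14, value 25
Best: $34.

$34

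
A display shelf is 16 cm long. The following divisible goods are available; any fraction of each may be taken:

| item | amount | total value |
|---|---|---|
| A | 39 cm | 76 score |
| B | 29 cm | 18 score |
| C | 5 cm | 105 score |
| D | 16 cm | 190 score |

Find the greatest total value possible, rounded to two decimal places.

Take in order of value per unit:
- C (105/5 per unit): all 5 → value 105, running total 105.00
- D (190/16 per unit): 11 of 16 → value 11×190/16 = 130.6250, running total 235.63
Total 235.63.

235.63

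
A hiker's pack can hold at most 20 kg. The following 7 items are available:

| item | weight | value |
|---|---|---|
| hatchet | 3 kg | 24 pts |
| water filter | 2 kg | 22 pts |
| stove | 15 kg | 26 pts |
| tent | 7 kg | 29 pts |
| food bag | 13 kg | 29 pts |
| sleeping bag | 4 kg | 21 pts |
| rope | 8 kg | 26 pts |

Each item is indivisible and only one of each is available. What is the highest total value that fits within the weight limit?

101 pts

Check high-value combinations within 20 kg:
- hatchet+water filter+tent+rope: weight 3+2+7+8=20, value 24+22+29+26=101
- hatchet+water filter+tent+sleeping bag: weight 3+2+7+4=16, value 24+22+29+21=96
- hatchet+water filter+sleeping bag+rope: weight 3+2+4+8=17, value 24+22+21+26=93
- hatchet+tent+rope: weight 3+7+8=18, value 24+29+26=79
- water filter+tent+rope: weight 2+7+8=17, value 22+29+26=77
Best: 101 pts.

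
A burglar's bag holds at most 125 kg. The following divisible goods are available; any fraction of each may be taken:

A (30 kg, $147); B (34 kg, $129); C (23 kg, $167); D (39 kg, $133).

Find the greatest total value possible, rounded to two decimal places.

572.59

Take in order of value per unit:
- C (167/23 per unit): all 23 → value 167, running total 167.00
- A (147/30 per unit): all 30 → value 147, running total 314.00
- B (129/34 per unit): all 34 → value 129, running total 443.00
- D (133/39 per unit): 38 of 39 → value 38×133/39 = 129.5897, running total 572.59
Total 572.59.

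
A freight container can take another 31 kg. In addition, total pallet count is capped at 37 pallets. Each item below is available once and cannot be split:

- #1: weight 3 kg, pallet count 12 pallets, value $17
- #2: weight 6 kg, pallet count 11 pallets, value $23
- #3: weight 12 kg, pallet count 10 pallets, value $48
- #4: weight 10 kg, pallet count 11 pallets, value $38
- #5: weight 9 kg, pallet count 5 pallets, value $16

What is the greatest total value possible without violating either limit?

Feasible sets respecting both limits:
- #2+#3+#4: weight 28, pallet count 32, value 109
- #1+#3+#4: weight 25, pallet count 33, value 103
- #3+#4+#5: weight 31, pallet count 26, value 102
- #1+#2+#3: weight 21, pallet count 33, value 88
Best: $109.

$109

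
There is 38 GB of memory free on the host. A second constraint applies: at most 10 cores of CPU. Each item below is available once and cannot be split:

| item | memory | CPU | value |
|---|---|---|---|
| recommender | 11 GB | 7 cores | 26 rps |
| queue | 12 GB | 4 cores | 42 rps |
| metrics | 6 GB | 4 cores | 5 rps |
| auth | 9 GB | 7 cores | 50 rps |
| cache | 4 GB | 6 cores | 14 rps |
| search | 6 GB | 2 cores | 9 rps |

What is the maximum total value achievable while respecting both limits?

Feasible sets respecting both limits:
- auth+search: memory 15, CPU 9, value 59
- queue+cache: memory 16, CPU 10, value 56
- queue+metrics+search: memory 24, CPU 10, value 56
- queue+search: memory 18, CPU 6, value 51
Best: 59 rps.

59 rps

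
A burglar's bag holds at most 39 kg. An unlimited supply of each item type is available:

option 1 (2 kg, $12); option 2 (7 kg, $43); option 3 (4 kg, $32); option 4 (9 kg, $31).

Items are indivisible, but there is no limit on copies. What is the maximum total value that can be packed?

Best value-per-unit is option 3 at 32/4; filling with it alone gives 9×32 = 288.
Optimal mix: 1×option 1 + 9×option 3 → weight 38, value 300.

$300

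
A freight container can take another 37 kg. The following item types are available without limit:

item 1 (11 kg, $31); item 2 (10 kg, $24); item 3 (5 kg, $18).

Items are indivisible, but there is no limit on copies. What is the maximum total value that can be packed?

Best value-per-unit is item 3 at 18/5, and filling with it alone uses weight 7×5=35. No mix of the others beats 7×18 = 126.

$126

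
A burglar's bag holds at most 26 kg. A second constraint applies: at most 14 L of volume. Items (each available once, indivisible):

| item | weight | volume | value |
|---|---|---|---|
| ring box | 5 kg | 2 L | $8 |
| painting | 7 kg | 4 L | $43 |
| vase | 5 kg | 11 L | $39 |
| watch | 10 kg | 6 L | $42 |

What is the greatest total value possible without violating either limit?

$93

Feasible sets respecting both limits:
- ring box+painting+watch: weight 22, volume 12, value 93
- painting+watch: weight 17, volume 10, value 85
- ring box+painting: weight 12, volume 6, value 51
- ring box+watch: weight 15, volume 8, value 50
Best: $93.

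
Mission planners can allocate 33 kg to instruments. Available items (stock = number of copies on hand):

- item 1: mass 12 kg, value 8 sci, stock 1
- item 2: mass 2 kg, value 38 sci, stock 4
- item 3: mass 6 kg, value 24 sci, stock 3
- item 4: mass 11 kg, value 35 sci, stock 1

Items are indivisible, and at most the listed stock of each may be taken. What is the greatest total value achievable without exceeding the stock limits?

Best selections within mass 33 and stock limits:
- 4×item 2 + 2×item 3 + 1×item 4: mass 31, value 235
- 4×item 2 + 3×item 3: mass 26, value 224
- 4×item 2 + 1×item 3 + 1×item 4: mass 25, value 211
- 1×item 1 + 4×item 2 + 2×item 3: mass 32, value 208
Best: 235 sci.

235 sci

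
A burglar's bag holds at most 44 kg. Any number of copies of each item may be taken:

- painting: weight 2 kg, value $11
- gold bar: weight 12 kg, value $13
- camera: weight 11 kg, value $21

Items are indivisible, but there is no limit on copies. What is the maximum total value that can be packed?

$242

Best value-per-unit is painting at 11/2, and filling with it alone uses weight 22×2=44. No mix of the others beats 22×11 = 242.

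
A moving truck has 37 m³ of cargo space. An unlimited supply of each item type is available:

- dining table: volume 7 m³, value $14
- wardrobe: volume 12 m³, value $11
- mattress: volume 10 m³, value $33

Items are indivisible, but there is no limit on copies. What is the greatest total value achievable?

Best value-per-unit is mattress at 33/10; filling with it alone gives 3×33 = 99.
Optimal mix: 1×dining table + 3×mattress → volume 37, value 113.

$113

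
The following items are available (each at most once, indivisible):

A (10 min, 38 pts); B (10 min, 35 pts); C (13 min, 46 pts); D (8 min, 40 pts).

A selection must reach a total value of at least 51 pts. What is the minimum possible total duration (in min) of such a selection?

18

Subsets with value ≥ 51, sorted by total duration:
- A+D: duration 18, value 78
- B+D: duration 18, value 75
- A+B: duration 20, value 73
Minimum duration: 18 min.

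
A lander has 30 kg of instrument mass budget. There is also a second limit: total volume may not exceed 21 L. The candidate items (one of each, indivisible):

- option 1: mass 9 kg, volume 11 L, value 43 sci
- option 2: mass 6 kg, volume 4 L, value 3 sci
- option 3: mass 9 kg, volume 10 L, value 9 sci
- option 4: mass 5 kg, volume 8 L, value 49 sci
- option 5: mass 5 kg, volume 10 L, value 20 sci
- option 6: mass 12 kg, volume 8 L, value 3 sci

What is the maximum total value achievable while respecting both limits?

92 sci

Feasible sets respecting both limits:
- option 1+option 4: mass 14, volume 19, value 92
- option 4+option 5: mass 10, volume 18, value 69
- option 1+option 5: mass 14, volume 21, value 63
- option 3+option 4: mass 14, volume 18, value 58
Best: 92 sci.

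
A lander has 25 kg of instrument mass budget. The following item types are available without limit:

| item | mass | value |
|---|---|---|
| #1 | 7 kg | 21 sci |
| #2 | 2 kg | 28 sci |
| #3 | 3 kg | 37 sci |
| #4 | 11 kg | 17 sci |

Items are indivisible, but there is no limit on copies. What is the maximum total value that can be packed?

Best value-per-unit is #2 at 28/2; filling with it alone gives 12×28 = 336.
Optimal mix: 11×#2 + 1×#3 → mass 25, value 345.

345 sci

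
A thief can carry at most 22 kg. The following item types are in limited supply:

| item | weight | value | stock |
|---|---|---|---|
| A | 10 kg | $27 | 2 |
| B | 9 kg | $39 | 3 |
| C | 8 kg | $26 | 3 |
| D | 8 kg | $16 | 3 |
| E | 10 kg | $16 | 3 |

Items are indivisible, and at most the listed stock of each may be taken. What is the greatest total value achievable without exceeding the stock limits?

$78

Best selections within weight 22 and stock limits:
- 2×B: weight 18, value 78
- 1×A + 1×B: weight 19, value 66
- 1×B + 1×C: weight 17, value 65
- 1×B + 1×D: weight 17, value 55
Best: $78.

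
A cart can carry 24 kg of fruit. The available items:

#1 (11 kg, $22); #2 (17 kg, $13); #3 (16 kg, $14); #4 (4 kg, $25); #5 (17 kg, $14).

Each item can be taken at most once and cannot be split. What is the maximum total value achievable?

$47

Check high-value combinations within 24 kg:
- #1+#4: weight 11+4=15, value 22+25=47
- #3+#4: weight 16+4=20, value 14+25=39
- #4+#5: weight 4+17=21, value 25+14=39
- #2+#4: weight 17+4=21, value 13+25=38
- #4: weight 4, value 25
Best: $47.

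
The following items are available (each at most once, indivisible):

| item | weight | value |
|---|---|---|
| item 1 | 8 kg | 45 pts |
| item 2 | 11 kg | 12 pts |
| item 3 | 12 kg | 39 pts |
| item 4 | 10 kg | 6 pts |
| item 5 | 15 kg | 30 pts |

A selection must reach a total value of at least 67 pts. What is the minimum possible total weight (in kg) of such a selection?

Subsets with value ≥ 67, sorted by total weight:
- item 1+item 3: weight 20, value 84
- item 1+item 5: weight 23, value 75
- item 3+item 5: weight 27, value 69
Minimum weight: 20 kg.

20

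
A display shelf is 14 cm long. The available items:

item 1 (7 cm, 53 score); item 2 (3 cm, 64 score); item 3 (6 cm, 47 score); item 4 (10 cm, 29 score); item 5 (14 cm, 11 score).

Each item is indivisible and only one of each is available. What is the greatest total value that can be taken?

117 score

This is a 0/1 knapsack; check combinations near the capacity.
- item 1+item 2: length 7+3=10, value 53+64=117
- item 2+item 3: length 3+6=9, value 64+47=111
- item 1+item 3: length 7+6=13, value 53+47=100
- item 2+item 4: length 3+10=13, value 64+29=93
Best: 117 score.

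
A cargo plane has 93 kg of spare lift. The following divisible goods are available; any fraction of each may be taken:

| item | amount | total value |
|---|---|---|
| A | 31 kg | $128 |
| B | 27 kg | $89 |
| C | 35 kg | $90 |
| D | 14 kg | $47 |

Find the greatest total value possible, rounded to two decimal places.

318.00

Take in order of value per unit:
- A (128/31 per unit): all 31 → value 128, running total 128.00
- D (47/14 per unit): all 14 → value 47, running total 175.00
- B (89/27 per unit): all 27 → value 89, running total 264.00
- C (90/35 per unit): 21 of 35 → value 21×90/35 = 54.0000, running total 318.00
Total 318.00.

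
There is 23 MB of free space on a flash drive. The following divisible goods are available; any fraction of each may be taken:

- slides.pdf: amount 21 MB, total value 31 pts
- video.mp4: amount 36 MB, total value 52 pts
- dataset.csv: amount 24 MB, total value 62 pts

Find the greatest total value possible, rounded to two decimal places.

59.42

Take in order of value per unit:
- dataset.csv (62/24 per unit): 23 of 24 → value 23×62/24 = 59.4167, running total 59.42
Total 59.42.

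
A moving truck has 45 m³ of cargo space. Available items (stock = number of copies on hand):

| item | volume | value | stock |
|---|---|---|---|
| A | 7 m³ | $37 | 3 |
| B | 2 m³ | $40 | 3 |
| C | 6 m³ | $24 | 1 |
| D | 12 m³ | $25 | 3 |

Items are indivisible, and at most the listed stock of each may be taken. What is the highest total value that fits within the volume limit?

$280

Best selections within volume 45 and stock limits:
- 3×A + 3×B + 1×C + 1×D: volume 45, value 280
- 3×A + 3×B + 1×D: volume 39, value 256
- 3×A + 3×B + 1×C: volume 33, value 255
- 2×A + 3×B + 2×D: volume 44, value 244
Best: $280.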